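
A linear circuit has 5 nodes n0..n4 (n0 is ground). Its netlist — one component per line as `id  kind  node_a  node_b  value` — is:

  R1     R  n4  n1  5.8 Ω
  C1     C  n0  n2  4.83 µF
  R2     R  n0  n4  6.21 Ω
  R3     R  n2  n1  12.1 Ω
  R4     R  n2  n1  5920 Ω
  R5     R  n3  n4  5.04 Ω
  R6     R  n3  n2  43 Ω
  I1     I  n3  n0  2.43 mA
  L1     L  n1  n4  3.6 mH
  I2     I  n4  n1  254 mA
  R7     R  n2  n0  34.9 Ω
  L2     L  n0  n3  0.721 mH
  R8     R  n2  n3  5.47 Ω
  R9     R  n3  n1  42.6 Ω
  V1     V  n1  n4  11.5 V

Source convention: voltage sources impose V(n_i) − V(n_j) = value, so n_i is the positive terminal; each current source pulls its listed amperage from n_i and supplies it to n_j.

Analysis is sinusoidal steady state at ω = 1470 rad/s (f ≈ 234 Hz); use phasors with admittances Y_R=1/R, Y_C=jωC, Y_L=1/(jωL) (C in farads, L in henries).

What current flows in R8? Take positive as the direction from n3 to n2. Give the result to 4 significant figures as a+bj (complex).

Apply KCL at each of the 4 non-ground nodes and solve the resulting linear system.
Node n1: branches {R1, R3, R4, L1, I2, R9, V1} → V_1 = 9.341+0.1710j
Node n2: branches {C1, R3, R4, R6, R7, R8} → V_2 = 2.475+0.1788j
Node n3: branches {R5, R6, I1, L2, R8, R9} → V_3 = 0.05323+0.2921j
Node n4: branches {R1, R2, R5, L1, I2, V1} → V_4 = -2.159+0.1710j
Source currents: i(V1)=-2.515+2.177j

-0.4427+0.02071j A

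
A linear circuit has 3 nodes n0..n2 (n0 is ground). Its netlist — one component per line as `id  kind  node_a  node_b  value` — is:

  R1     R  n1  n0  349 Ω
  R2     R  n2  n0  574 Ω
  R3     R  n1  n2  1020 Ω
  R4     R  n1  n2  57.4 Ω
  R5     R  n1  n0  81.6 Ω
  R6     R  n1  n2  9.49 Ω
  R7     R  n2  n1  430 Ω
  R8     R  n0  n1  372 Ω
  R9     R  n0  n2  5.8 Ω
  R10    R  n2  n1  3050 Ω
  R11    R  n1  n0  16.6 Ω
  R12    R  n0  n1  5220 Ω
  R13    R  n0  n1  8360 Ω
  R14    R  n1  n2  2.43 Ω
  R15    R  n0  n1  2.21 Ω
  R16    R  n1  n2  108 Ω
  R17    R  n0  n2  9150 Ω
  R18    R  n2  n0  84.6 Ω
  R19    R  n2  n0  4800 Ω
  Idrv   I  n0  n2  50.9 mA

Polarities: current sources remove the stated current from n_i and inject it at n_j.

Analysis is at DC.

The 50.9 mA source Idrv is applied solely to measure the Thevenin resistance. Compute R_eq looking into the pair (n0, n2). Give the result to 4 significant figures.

Element admittances at DC:
  Y(R1) = 0.002865 S between n1,n0
  Y(R2) = 0.001742 S between n2,n0
  Y(R3) = 0.0009804 S between n1,n2
  Y(R4) = 0.01742 S between n1,n2
  Y(R5) = 0.01225 S between n1,n0
  Y(R6) = 0.1054 S between n1,n2
  Y(R7) = 0.002326 S between n2,n1
  Y(R8) = 0.002688 S between n0,n1
  Y(R9) = 0.1724 S between n0,n2
  Y(R10) = 0.0003279 S between n2,n1
  Y(R11) = 0.06024 S between n1,n0
  Y(R12) = 0.0001916 S between n0,n1
  Y(R13) = 0.0001196 S between n0,n1
  Y(R14) = 0.4115 S between n1,n2
  Y(R15) = 0.4525 S between n0,n1
  Y(R16) = 0.009259 S between n1,n2
  Y(R17) = 0.0001093 S between n0,n2
  Y(R18) = 0.01182 S between n2,n0
  Y(R19) = 0.0002083 S between n2,n0
  Idrv: injects 0.0509 A into n2 (from n0)
Assemble and solve the 2×2 MNA system:
  V(n1)=0.05669  V(n2)=0.1117

R_eq = 2.194 Ω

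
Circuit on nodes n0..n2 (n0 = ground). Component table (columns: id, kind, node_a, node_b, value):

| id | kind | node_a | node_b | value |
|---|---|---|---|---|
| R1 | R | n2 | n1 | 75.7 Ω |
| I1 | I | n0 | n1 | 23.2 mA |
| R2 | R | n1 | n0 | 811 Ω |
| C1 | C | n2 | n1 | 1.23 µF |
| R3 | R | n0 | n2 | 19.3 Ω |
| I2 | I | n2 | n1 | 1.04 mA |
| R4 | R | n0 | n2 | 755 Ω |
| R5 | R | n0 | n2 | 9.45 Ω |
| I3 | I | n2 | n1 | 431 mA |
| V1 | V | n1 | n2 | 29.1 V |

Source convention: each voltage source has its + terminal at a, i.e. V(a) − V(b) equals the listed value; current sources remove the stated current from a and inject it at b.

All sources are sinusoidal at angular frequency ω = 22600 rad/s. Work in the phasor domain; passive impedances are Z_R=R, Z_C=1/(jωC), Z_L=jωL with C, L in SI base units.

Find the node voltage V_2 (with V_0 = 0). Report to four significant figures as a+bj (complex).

-0.07917+0.000j V

MNA unknowns: 2 node voltages V₁..V_2 plus 1 source current (V1)
R1: Y=0.01321+0.000j on G[2,1]
I1: z[0]−=0.0232, z[1]+=0.0232
R2: Y=0.001233+0.000j on G[1,0]
C1: Y=0.000+0.02780j on G[2,1]
R3: Y=0.05181+0.000j on G[0,2]
I2: z[2]−=0.00104, z[1]+=0.00104
R4: Y=0.001325+0.000j on G[0,2]
R5: Y=0.1058+0.000j on G[0,2]
I3: z[2]−=0.431, z[1]+=0.431
V1: row V1−V2=29.1, i_V1 at 1,2
solve → V1=29.02+0.000j, V2=-0.07917+0.000j
aux → i_V1=0.03504-0.8089j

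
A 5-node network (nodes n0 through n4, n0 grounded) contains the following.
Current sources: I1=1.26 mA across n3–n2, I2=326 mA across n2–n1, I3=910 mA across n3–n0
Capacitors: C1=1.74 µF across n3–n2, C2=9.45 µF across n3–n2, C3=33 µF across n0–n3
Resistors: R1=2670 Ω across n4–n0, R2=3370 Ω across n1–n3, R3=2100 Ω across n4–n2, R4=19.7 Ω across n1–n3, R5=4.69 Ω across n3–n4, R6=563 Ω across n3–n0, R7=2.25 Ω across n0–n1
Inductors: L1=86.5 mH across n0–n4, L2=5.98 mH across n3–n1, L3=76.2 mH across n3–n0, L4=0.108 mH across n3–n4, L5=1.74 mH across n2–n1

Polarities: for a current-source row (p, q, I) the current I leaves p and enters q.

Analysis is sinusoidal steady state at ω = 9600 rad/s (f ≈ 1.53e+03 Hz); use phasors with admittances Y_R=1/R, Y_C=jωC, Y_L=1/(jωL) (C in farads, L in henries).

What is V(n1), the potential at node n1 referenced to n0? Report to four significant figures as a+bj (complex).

2.255+2.385j V

Element admittances at ω=9600 rad/s:
  I1: injects 0.00126 A into n2 (from n3)
  I2: injects 0.326 A into n1 (from n2)
  Y(C1) = 0.000+0.01670j S between n3,n2
  Y(C2) = 0.000+0.09072j S between n3,n2
  Y(R1) = 0.0003745+0.000j S between n4,n0
  Y(L1) = 0.000-0.001204j S between n0,n4
  Y(R2) = 0.0002967+0.000j S between n1,n3
  Y(R3) = 0.0004762+0.000j S between n4,n2
  Y(R4) = 0.05076+0.000j S between n1,n3
  Y(L2) = 0.000-0.01742j S between n3,n1
  Y(R5) = 0.2132+0.000j S between n3,n4
  Y(L3) = 0.000-0.001367j S between n3,n0
  Y(R6) = 0.001776+0.000j S between n3,n0
  Y(C3) = 0.000+0.3168j S between n0,n3
  Y(L4) = 0.000-0.9645j S between n3,n4
  Y(R7) = 0.4444+0.000j S between n0,n1
  Y(L5) = 0.000-0.05987j S between n2,n1
  I3: injects 0.91 A into n0 (from n3)
Assemble and solve the 4×4 MNA system:
  V(n1)=2.255+2.385j  V(n2)=-10.67+17.45j  V(n3)=-3.415+6.062j  V(n4)=-3.416+6.052j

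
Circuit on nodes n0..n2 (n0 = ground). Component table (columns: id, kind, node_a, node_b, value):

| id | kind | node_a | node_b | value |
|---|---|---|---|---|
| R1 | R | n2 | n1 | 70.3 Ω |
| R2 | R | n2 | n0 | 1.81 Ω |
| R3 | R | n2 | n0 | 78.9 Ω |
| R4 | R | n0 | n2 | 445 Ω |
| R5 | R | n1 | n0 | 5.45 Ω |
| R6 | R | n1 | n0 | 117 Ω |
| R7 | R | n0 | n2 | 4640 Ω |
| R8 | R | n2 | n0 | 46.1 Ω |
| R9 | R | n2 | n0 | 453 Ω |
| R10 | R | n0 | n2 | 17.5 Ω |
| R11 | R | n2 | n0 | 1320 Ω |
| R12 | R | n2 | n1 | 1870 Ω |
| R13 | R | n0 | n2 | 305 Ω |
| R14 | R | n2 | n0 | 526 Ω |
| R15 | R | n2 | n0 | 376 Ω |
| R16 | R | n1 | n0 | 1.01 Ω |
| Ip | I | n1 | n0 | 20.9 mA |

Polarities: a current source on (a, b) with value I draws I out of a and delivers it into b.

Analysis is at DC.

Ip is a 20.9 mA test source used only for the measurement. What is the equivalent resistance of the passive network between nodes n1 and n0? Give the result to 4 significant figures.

R_eq = 0.8357 Ω

MNA unknowns: 2 node voltages V₁..V_2
R1: Y=0.01422 on G[2,1]
R2: Y=0.5525 on G[2,0]
R3: Y=0.01267 on G[2,0]
R4: Y=0.002247 on G[0,2]
R5: Y=0.1835 on G[1,0]
R6: Y=0.008547 on G[1,0]
R7: Y=0.0002155 on G[0,2]
R8: Y=0.02169 on G[2,0]
R9: Y=0.002208 on G[2,0]
R10: Y=0.05714 on G[0,2]
R11: Y=0.0007576 on G[2,0]
R12: Y=0.0005348 on G[2,1]
R13: Y=0.003279 on G[0,2]
R14: Y=0.001901 on G[2,0]
R15: Y=0.002660 on G[2,0]
R16: Y=0.9901 on G[1,0]
Ip: z[1]−=0.0209, z[0]+=0.0209
solve → V1=-0.01747, V2=-0.0003836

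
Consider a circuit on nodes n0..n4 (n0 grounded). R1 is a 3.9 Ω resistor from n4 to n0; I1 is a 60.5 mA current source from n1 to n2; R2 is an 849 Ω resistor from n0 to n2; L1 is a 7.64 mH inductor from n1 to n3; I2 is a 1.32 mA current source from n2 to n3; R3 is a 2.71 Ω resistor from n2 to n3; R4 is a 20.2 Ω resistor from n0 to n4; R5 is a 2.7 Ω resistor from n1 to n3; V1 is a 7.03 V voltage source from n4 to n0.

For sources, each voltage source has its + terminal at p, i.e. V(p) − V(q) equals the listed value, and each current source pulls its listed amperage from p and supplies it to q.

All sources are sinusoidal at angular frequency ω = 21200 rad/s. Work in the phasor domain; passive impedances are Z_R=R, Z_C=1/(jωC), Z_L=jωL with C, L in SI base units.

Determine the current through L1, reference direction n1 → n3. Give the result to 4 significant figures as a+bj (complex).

-1.681e-05+0.001008j A

Apply KCL at each of the 4 non-ground nodes and solve the resulting linear system.
Node n1: branches {I1, L1, R5} → V_1 = -0.3237-0.002722j
Node n2: branches {I1, R2, I2, R3} → V_2 = 0.000+0.000j
Node n3: branches {L1, I2, R3, R5} → V_3 = -0.1604+0.000j
Node n4: branches {R1, R4, V1} → V_4 = 7.030+0.000j
Source currents: i(V1)=-2.151+0.000j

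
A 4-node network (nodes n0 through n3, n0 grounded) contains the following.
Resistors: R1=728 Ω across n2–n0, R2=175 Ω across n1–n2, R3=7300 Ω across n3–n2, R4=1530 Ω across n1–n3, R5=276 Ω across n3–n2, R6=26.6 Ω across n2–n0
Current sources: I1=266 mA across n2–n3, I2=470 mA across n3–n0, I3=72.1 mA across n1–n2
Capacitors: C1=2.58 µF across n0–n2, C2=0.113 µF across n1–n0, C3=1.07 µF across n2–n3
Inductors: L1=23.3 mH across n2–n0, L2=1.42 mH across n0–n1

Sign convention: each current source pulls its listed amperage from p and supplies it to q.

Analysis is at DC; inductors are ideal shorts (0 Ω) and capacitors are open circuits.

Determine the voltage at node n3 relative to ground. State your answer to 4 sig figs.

Element admittances at DC:
  Y(R1) = 0.001374 S between n2,n0
  I1: injects 0.266 A into n3 (from n2)
  Y(R2) = 0.005714 S between n1,n2
  Y(R3) = 0.0001370 S between n3,n2
  Y(R4) = 0.0006536 S between n1,n3
  Y(C1) = 0.000 S between n0,n2
  Y(C2) = 0.000 S between n1,n0
  Y(R5) = 0.003623 S between n3,n2
  Y(R6) = 0.03759 S between n2,n0
  L1: short n2↔n0 (DC inductor)
  I2: injects 0.47 A into n0 (from n3)
  L2: short n0↔n1 (DC inductor)
  Y(C3) = 0.000 S between n2,n3
  I3: injects 0.0721 A into n2 (from n1)
Assemble and solve the 5×5 MNA system:
  V(n1)=0.000  V(n2)=0.000  V(n3)=-46.22
  i(L1)=-0.3677  i(L2)=0.1023

-46.22 V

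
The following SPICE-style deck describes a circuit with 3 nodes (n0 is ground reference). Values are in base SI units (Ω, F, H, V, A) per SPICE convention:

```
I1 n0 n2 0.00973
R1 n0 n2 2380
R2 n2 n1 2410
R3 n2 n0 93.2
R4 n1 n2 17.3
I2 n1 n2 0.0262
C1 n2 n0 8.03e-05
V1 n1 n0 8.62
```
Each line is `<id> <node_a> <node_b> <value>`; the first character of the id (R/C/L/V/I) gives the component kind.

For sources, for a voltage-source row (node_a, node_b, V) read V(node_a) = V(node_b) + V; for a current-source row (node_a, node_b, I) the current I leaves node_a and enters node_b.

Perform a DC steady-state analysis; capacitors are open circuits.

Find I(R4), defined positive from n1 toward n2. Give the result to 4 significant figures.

0.05015 A

MNA unknowns: 2 node voltages V₁..V_2 plus 1 source current (V1)
I1: z[0]−=0.00973, z[2]+=0.00973
R1: Y=0.0004202 on G[0,2]
R2: Y=0.0004149 on G[2,1]
R3: Y=0.01073 on G[2,0]
R4: Y=0.05780 on G[1,2]
I2: z[1]−=0.0262, z[2]+=0.0262
C1: Y=0.000 on G[2,0]
V1: row V1−V0=8.62, i_V1 at 1,0
solve → V1=8.620, V2=7.752
aux → i_V1=-0.07671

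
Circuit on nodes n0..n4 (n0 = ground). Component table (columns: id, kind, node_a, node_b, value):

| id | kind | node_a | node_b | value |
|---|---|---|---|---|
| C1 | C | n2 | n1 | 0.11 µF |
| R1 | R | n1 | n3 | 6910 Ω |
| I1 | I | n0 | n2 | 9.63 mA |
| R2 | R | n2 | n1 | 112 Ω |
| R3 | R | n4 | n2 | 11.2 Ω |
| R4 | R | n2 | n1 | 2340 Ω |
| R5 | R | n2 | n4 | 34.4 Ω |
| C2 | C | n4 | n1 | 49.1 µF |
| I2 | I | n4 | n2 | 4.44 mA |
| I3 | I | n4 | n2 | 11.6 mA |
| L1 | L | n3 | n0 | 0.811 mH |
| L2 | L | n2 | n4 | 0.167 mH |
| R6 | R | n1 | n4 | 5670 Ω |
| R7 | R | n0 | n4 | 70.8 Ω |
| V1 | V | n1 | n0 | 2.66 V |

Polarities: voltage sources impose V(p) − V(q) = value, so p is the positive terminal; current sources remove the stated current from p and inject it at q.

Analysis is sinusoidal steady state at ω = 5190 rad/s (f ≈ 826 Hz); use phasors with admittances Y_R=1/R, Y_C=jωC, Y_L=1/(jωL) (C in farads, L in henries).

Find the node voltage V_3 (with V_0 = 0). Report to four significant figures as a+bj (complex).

MNA unknowns: 4 node voltages V₁..V_4 plus 1 source current (V1)
C1: Y=0.000+0.0005709j on G[2,1]
R1: Y=0.0001447+0.000j on G[1,3]
I1: z[0]−=0.00963, z[2]+=0.00963
R2: Y=0.008929+0.000j on G[2,1]
R3: Y=0.08929+0.000j on G[4,2]
R4: Y=0.0004274+0.000j on G[2,1]
R5: Y=0.02907+0.000j on G[2,4]
C2: Y=0.000+0.2548j on G[4,1]
I2: z[4]−=0.00444, z[2]+=0.00444
I3: z[4]−=0.0116, z[2]+=0.0116
L1: Y=0.000-0.2376j on G[3,0]
L2: Y=0.000-1.154j on G[2,4]
R6: Y=0.0001764+0.000j on G[1,4]
R7: Y=0.01412+0.000j on G[0,4]
V1: row V1−V0=2.66, i_V1 at 1,0
solve → V1=2.660+0.000j, V2=2.652+0.1305j, V3=9.870e-07+0.001620j, V4=2.649+0.1085j
aux → i_V1=-0.02817-0.001532j

9.870e-07+0.001620j V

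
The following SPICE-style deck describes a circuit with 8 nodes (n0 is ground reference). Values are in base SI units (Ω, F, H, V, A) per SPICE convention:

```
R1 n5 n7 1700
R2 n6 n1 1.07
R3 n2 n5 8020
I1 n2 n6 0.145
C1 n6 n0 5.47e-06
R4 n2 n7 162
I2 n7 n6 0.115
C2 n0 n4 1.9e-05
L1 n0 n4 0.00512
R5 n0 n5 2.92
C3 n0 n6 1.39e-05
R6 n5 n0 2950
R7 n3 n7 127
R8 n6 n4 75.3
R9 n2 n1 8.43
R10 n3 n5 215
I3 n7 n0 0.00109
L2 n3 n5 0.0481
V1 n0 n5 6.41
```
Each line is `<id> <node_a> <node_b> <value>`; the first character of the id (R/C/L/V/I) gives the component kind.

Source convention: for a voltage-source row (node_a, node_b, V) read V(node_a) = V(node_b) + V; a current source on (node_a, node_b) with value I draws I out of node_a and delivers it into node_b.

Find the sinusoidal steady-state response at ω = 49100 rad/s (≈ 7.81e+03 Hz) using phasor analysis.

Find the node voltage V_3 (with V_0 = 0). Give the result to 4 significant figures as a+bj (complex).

MNA unknowns: 7 node voltages V₁..V_7 plus 1 source current (V1)
R1: Y=0.0005882+0.000j on G[5,7]
R2: Y=0.9346+0.000j on G[6,1]
R3: Y=0.0001247+0.000j on G[2,5]
I1: z[2]−=0.145, z[6]+=0.145
C1: Y=0.000+0.2686j on G[6,0]
R4: Y=0.006173+0.000j on G[2,7]
I2: z[7]−=0.115, z[6]+=0.115
C2: Y=0.000+0.9329j on G[0,4]
L1: Y=0.000-0.003978j on G[0,4]
R5: Y=0.3425+0.000j on G[0,5]
C3: Y=0.000+0.6825j on G[0,6]
R6: Y=0.0003390+0.000j on G[5,0]
R7: Y=0.007874+0.000j on G[3,7]
R8: Y=0.01328+0.000j on G[6,4]
R9: Y=0.1186+0.000j on G[2,1]
R10: Y=0.004651+0.000j on G[3,5]
I3: z[7]−=0.00109, z[0]+=0.00109
L2: Y=0.000-0.0004234j on G[3,5]
V1: row V0−V5=6.41, i_V1 at 0,5
solve → V1=-0.2455-0.03361j, V2=-2.175-0.04111j, V3=-12.23-0.3139j, V4=-0.0004668+1.963e-07j, V5=-6.410+0.000j, V6=-0.0004806-0.03265j, V7=-15.69-0.1862j
aux → i_V1=-2.165-0.0008907j

-12.23-0.3139j V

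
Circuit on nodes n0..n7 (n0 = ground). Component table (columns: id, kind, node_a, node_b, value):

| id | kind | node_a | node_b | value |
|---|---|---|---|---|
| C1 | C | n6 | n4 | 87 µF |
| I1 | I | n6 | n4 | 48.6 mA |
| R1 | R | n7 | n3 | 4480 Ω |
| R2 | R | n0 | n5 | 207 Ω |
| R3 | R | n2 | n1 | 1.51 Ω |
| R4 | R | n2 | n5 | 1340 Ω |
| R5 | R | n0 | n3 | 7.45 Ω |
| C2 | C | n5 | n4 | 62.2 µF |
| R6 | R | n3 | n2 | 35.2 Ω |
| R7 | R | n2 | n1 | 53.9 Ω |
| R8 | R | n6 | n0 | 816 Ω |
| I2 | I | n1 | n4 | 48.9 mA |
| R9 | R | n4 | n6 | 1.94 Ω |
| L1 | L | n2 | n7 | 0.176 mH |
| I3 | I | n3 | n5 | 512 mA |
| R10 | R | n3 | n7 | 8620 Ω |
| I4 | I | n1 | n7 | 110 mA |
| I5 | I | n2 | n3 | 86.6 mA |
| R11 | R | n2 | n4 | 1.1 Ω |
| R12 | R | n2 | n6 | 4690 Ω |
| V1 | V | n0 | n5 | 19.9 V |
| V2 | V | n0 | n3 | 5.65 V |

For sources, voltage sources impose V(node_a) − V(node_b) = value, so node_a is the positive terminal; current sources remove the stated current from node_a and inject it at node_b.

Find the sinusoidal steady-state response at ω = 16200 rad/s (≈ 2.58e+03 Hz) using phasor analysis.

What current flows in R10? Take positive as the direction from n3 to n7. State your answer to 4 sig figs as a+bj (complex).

Apply KCL at each of the 7 non-ground nodes and solve the resulting linear system.
Node n1: branches {R3, R7, I2, I4} → V_1 = -19.83-0.3255j
Node n2: branches {R3, R4, R6, R7, L1, I5, R11, R12} → V_2 = -19.60-0.3255j
Node n3: branches {R1, R5, R6, I3, R10, I5, V2} → V_3 = -5.650+0.000j
Node n4: branches {C1, I1, C2, I2, R9, R11} → V_4 = -19.89-0.3360j
Node n5: branches {R2, R4, C2, I3, V1} → V_5 = -19.90+0.000j
Node n6: branches {C1, I1, R8, R9, R12} → V_6 = -19.90-0.3208j
Node n7: branches {R1, L1, R10, I4} → V_7 = -19.60+0.001579j
Source currents: i(V1)=-0.9469-0.009641j, i(V2)=0.06801+0.009248j

0.001618-1.832e-07j A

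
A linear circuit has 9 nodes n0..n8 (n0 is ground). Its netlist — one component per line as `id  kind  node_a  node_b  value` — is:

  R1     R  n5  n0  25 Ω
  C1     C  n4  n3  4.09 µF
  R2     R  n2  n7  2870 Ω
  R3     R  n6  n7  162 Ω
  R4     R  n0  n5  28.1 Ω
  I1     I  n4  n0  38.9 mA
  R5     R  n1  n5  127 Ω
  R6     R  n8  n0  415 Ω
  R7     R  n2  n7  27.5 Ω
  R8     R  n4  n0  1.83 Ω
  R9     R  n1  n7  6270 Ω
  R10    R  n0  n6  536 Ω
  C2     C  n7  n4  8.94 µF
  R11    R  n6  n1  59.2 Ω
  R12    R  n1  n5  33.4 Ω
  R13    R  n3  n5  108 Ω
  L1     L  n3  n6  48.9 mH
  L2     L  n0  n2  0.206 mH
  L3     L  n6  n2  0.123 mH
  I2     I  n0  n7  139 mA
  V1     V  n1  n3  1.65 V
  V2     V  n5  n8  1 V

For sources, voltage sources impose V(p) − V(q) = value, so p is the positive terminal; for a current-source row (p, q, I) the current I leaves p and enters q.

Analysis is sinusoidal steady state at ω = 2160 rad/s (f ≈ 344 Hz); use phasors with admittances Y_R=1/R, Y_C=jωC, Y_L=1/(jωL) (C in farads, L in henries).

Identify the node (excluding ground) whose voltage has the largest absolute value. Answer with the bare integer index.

Apply KCL at each of the 8 non-ground nodes and solve the resulting linear system.
Node n1: branches {R5, R9, R11, R12, V1} → V_1 = 0.2380-0.01064j
Node n2: branches {R2, R7, L2, L3} → V_2 = 0.01781+0.05239j
Node n3: branches {C1, R13, L1, V1} → V_3 = -1.412-0.01064j
Node n4: branches {C1, I1, R8, C2} → V_4 = -0.02601+0.07362j
Node n5: branches {R1, R4, R5, R12, R13, V2} → V_5 = -0.01331-0.004005j
Node n6: branches {R3, R10, R11, L1, L3} → V_6 = 0.01656+0.05759j
Node n7: branches {R2, R3, R7, R9, C2, I2} → V_7 = 2.691-1.166j
Node n8: branches {R6, V2} → V_8 = -1.013-0.004005j
Source currents: i(V1)=-0.01285+0.001219j, i(V2)=-0.002442-9.651e-06j

7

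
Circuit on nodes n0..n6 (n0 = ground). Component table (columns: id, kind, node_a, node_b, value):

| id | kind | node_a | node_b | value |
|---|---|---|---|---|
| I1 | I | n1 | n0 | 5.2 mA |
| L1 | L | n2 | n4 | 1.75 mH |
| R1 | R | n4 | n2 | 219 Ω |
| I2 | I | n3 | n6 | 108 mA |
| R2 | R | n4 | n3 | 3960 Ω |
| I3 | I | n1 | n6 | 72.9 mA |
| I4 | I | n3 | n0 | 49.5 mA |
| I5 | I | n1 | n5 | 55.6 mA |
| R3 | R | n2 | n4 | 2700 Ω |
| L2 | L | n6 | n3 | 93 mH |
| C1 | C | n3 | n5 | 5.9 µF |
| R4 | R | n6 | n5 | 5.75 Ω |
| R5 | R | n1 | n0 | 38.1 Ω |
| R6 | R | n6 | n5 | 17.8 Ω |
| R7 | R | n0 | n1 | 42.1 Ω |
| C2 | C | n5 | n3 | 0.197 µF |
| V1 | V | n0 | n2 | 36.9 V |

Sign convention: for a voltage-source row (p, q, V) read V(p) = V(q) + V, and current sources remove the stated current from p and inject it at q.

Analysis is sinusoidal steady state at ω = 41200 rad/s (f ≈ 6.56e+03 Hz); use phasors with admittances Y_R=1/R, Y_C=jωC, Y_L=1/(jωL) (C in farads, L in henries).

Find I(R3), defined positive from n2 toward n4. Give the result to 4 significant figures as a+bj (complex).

Apply KCL at each of the 6 non-ground nodes and solve the resulting linear system.
Node n1: branches {I1, I3, I5, R5, R7} → V_1 = -2.674+0.000j
Node n2: branches {L1, R1, R3, V1} → V_2 = -36.90+0.000j
Node n3: branches {I2, R2, I4, L2, C1, C2} → V_3 = 277.7+5.055j
Node n4: branches {L1, R1, R2, R3} → V_4 = -35.10+5.055j
Node n5: branches {I5, C1, R4, R6, C2} → V_5 = 277.7+4.113j
Node n6: branches {I2, I3, L2, R4, R6} → V_6 = 278.5+4.114j
Source currents: i(V1)=-0.07900+0.000j

-0.0006664-0.001872j A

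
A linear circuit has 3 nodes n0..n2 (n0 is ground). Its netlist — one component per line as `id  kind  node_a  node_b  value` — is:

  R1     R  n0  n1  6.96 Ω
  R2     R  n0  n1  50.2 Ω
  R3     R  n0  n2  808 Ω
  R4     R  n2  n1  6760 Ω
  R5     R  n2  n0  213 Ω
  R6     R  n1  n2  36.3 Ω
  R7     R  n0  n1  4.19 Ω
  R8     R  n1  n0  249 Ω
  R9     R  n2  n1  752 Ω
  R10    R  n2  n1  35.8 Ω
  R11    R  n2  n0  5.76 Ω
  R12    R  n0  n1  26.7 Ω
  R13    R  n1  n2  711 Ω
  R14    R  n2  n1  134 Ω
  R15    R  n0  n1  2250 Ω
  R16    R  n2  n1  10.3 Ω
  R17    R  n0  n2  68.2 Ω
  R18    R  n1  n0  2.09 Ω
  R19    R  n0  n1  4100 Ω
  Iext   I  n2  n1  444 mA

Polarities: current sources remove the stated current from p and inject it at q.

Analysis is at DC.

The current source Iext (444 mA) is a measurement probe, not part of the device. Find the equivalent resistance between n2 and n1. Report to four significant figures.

R_eq = 3.093 Ω

MNA unknowns: 2 node voltages V₁..V_2
R1: Y=0.1437 on G[0,1]
R2: Y=0.01992 on G[0,1]
R3: Y=0.001238 on G[0,2]
R4: Y=0.0001479 on G[2,1]
R5: Y=0.004695 on G[2,0]
R6: Y=0.02755 on G[1,2]
R7: Y=0.2387 on G[0,1]
R8: Y=0.004016 on G[1,0]
R9: Y=0.001330 on G[2,1]
R10: Y=0.02793 on G[2,1]
R11: Y=0.1736 on G[2,0]
R12: Y=0.03745 on G[0,1]
R13: Y=0.001406 on G[1,2]
R14: Y=0.007463 on G[2,1]
R15: Y=0.0004444 on G[0,1]
R16: Y=0.09709 on G[2,1]
R17: Y=0.01466 on G[0,2]
R18: Y=0.4785 on G[1,0]
R19: Y=0.0002439 on G[0,1]
Iext: z[2]−=0.444, z[1]+=0.444
solve → V1=0.2387, V2=-1.134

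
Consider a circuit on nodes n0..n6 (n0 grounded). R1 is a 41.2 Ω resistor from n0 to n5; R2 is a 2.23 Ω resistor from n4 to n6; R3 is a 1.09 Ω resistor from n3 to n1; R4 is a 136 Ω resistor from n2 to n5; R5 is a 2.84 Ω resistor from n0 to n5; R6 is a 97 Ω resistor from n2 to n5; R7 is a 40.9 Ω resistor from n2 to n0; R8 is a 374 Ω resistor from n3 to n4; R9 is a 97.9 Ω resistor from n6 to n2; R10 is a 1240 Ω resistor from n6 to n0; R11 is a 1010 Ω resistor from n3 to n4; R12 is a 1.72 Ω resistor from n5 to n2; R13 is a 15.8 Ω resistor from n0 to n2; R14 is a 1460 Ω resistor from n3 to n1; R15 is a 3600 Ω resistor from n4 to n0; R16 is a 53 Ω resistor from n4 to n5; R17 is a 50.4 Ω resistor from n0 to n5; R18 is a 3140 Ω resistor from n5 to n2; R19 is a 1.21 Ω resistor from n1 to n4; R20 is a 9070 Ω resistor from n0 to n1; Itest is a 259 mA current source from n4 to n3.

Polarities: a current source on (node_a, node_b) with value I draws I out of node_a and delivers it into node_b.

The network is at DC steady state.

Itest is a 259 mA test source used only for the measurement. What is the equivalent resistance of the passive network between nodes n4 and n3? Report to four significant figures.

R_eq = 2.280 Ω

Element admittances at DC:
  Y(R1) = 0.02427 S between n0,n5
  Y(R2) = 0.4484 S between n4,n6
  Y(R3) = 0.9174 S between n3,n1
  Y(R4) = 0.007353 S between n2,n5
  Y(R5) = 0.3521 S between n0,n5
  Y(R6) = 0.01031 S between n2,n5
  Y(R7) = 0.02445 S between n2,n0
  Y(R8) = 0.002674 S between n3,n4
  Y(R9) = 0.01021 S between n6,n2
  Y(R10) = 0.0008065 S between n6,n0
  Y(R11) = 0.0009901 S between n3,n4
  Y(R12) = 0.5814 S between n5,n2
  Y(R13) = 0.06329 S between n0,n2
  Y(R14) = 0.0006849 S between n3,n1
  Y(R15) = 0.0002778 S between n4,n0
  Y(R16) = 0.01887 S between n4,n5
  Y(R17) = 0.01984 S between n0,n5
  Y(R18) = 0.0003185 S between n5,n2
  Y(R19) = 0.8264 S between n1,n4
  Y(R20) = 0.0001103 S between n0,n1
  Itest: injects 0.259 A into n3 (from n4)
Assemble and solve the 6×6 MNA system:
  V(n1)=0.3095  V(n2)=-7.437e-05  V(n3)=0.5893  V(n4)=-0.001208  V(n5)=-6.641e-05  V(n6)=-0.001181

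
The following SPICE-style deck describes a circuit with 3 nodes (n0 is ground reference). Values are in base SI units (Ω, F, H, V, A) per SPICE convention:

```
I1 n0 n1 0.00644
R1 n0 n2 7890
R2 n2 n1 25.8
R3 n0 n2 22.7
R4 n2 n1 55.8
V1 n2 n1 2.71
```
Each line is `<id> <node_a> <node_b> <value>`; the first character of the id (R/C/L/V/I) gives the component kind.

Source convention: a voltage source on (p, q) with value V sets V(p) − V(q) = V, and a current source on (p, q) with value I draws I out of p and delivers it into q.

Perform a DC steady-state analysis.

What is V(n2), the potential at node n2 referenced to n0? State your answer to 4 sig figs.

0.1458 V

Element admittances at DC:
  I1: injects 0.00644 A into n1 (from n0)
  Y(R1) = 0.0001267 S between n0,n2
  Y(R2) = 0.03876 S between n2,n1
  Y(R3) = 0.04405 S between n0,n2
  Y(R4) = 0.01792 S between n2,n1
  V1: constraint V(n2)−V(n1) = 2.71
Assemble and solve the 3×3 MNA system:
  V(n1)=-2.564  V(n2)=0.1458
  i(V1)=-0.1600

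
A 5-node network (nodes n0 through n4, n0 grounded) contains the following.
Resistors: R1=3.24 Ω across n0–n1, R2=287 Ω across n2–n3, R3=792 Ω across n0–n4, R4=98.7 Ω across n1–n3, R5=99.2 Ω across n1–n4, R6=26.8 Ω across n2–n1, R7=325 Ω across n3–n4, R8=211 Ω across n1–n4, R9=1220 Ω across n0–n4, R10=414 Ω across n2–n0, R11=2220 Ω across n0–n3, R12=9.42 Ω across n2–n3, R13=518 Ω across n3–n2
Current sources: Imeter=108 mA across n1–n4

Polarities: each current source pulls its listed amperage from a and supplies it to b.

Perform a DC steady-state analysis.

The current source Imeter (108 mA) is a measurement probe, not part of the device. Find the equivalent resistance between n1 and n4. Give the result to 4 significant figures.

MNA unknowns: 4 node voltages V₁..V_4
R1: Y=0.3086 on G[0,1]
R2: Y=0.003484 on G[2,3]
R3: Y=0.001263 on G[0,4]
R4: Y=0.01013 on G[1,3]
R5: Y=0.01008 on G[1,4]
R6: Y=0.03731 on G[2,1]
R7: Y=0.003077 on G[3,4]
R8: Y=0.004739 on G[1,4]
R9: Y=0.0008197 on G[0,4]
R10: Y=0.002415 on G[2,0]
R11: Y=0.0004505 on G[0,3]
R12: Y=0.1062 on G[2,3]
R13: Y=0.001931 on G[3,2]
Imeter: z[1]−=0.108, z[4]+=0.108
solve → V1=-0.03913, V2=0.2519, V3=0.3547, V4=5.431

R_eq = 50.65 Ω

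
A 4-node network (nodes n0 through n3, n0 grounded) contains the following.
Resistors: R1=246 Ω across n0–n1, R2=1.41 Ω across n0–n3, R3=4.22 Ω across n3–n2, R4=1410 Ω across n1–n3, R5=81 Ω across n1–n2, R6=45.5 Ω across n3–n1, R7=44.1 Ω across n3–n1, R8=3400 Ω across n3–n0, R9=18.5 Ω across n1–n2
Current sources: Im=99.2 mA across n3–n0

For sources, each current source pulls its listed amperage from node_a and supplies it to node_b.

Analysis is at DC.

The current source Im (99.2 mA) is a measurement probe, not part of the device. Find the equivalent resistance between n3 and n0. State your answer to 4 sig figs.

MNA unknowns: 3 node voltages V₁..V_3
R1: Y=0.004065 on G[0,1]
R2: Y=0.7092 on G[0,3]
R3: Y=0.2370 on G[3,2]
R4: Y=0.0007092 on G[1,3]
R5: Y=0.01235 on G[1,2]
R6: Y=0.02198 on G[3,1]
R7: Y=0.02268 on G[3,1]
R8: Y=0.0002941 on G[3,0]
R9: Y=0.05405 on G[1,2]
Im: z[3]−=0.0992, z[0]+=0.0992
solve → V1=-0.1335, V2=-0.1378, V3=-0.1390

R_eq = 1.402 Ω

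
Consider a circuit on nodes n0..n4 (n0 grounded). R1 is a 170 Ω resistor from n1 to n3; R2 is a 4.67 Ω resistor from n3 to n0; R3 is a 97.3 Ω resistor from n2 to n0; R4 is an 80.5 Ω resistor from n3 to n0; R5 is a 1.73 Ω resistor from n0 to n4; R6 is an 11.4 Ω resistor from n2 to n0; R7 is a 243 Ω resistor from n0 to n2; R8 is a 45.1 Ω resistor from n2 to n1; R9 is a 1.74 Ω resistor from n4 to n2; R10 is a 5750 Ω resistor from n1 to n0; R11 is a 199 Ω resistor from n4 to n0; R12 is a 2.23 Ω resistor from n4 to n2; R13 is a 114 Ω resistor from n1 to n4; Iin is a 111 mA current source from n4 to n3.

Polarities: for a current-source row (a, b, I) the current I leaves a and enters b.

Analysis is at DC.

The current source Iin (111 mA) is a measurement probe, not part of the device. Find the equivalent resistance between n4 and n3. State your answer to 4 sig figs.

Element admittances at DC:
  Y(R1) = 0.005882 S between n1,n3
  Y(R2) = 0.2141 S between n3,n0
  Y(R3) = 0.01028 S between n2,n0
  Y(R4) = 0.01242 S between n3,n0
  Y(R5) = 0.5780 S between n0,n4
  Y(R6) = 0.08772 S between n2,n0
  Y(R7) = 0.004115 S between n0,n2
  Y(R8) = 0.02217 S between n2,n1
  Y(R9) = 0.5747 S between n4,n2
  Y(R10) = 0.0001739 S between n1,n0
  Y(R11) = 0.005025 S between n4,n0
  Y(R12) = 0.4484 S between n4,n2
  Y(R13) = 0.008772 S between n1,n4
  Iin: injects 0.111 A into n3 (from n4)
Assemble and solve the 4×4 MNA system:
  V(n1)=-0.04821  V(n2)=-0.1435  V(n3)=0.4763  V(n4)=-0.1599

R_eq = 5.732 Ω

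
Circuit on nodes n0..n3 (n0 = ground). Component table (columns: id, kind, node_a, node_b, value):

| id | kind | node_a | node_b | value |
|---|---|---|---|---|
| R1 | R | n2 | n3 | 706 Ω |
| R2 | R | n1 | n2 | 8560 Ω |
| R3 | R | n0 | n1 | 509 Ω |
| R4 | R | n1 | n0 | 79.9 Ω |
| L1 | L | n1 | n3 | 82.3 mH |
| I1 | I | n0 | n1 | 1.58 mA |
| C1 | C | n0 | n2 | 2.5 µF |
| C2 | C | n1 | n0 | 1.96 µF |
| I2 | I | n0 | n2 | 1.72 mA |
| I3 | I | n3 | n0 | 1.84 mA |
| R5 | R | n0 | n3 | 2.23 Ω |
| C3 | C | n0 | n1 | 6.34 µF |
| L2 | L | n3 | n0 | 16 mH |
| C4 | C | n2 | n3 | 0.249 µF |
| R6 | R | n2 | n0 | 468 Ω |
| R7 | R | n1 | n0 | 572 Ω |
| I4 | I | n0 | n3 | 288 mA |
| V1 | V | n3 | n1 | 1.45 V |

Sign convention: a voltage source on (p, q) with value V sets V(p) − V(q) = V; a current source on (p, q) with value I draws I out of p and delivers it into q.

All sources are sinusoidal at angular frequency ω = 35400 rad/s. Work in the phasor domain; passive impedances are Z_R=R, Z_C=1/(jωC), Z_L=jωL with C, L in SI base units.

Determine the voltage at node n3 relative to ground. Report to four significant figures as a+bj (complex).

0.8889+0.3418j V

Apply KCL at each of the 3 non-ground nodes and solve the resulting linear system.
Node n1: branches {R2, R3, R4, L1, I1, C2, C3, R7, V1} → V_1 = -0.5611+0.3418j
Node n2: branches {R1, R2, C1, I2, C4, R6} → V_2 = 0.08574+0.004259j
Node n3: branches {R1, L1, I3, R5, L2, C4, I4, V1} → V_3 = 0.8889+0.3418j
Source currents: i(V1)=-0.1112-0.1588j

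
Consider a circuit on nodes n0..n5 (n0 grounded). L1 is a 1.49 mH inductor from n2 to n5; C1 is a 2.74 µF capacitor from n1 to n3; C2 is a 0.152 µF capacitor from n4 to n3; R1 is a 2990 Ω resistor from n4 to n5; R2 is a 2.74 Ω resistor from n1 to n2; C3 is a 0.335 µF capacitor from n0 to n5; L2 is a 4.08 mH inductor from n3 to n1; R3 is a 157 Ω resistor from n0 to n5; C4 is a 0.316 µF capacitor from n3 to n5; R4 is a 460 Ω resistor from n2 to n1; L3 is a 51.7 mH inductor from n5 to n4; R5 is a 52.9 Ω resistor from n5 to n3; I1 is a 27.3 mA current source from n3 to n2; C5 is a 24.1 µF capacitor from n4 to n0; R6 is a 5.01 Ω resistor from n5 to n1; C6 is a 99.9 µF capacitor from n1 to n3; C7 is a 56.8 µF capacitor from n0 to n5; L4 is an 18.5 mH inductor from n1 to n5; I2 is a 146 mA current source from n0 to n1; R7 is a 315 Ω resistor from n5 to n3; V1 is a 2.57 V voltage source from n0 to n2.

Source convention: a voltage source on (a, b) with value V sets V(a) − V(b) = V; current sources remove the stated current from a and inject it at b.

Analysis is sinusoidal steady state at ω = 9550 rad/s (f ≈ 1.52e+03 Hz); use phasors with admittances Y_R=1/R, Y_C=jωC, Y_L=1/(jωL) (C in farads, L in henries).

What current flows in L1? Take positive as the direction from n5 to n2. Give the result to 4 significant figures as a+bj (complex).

Element admittances at ω=9550 rad/s:
  Y(L1) = 0.000-0.07028j S between n2,n5
  Y(C1) = 0.000+0.02617j S between n1,n3
  Y(C2) = 0.000+0.001452j S between n4,n3
  Y(R1) = 0.0003344+0.000j S between n4,n5
  Y(R2) = 0.3650+0.000j S between n1,n2
  Y(C3) = 0.000+0.003199j S between n0,n5
  Y(L2) = 0.000-0.02566j S between n3,n1
  Y(R3) = 0.006369+0.000j S between n0,n5
  Y(C4) = 0.000+0.003018j S between n3,n5
  Y(R4) = 0.002174+0.000j S between n2,n1
  Y(L3) = 0.000-0.002025j S between n5,n4
  Y(R5) = 0.01890+0.000j S between n5,n3
  I1: injects 0.0273 A into n2 (from n3)
  Y(C5) = 0.000+0.2302j S between n4,n0
  Y(R6) = 0.1996+0.000j S between n5,n1
  Y(C6) = 0.000+0.9540j S between n1,n3
  Y(C7) = 0.000+0.5424j S between n0,n5
  Y(L4) = 0.000-0.005660j S between n1,n5
  I2: injects 0.146 A into n1 (from n0)
  Y(R7) = 0.003175+0.000j S between n5,n3
  V1: constraint V(n0)−V(n2) = 2.57
Assemble and solve the 6×6 MNA system:
  V(n1)=-1.334+0.2636j  V(n2)=-2.570+0.000j  V(n3)=-1.317+0.2588j  V(n4)=-0.008799-0.004883j  V(n5)=0.1711+0.7092j
  i(V1)=-0.5308+0.09587j

0.04984-0.1926j A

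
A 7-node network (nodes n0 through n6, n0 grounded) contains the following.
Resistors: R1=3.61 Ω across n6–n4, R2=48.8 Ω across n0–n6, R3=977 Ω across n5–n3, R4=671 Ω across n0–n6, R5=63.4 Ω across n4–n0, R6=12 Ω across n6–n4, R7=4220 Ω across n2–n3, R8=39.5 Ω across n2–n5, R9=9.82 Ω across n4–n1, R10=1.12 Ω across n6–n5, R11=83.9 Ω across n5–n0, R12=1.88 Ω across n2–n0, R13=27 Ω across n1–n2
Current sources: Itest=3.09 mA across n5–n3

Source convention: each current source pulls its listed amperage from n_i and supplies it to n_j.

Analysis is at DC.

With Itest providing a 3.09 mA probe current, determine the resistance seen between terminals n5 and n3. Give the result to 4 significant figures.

MNA unknowns: 6 node voltages V₁..V_6
R1: Y=0.2770 on G[6,4]
R2: Y=0.02049 on G[0,6]
R3: Y=0.001024 on G[5,3]
R4: Y=0.001490 on G[0,6]
R5: Y=0.01577 on G[4,0]
R6: Y=0.08333 on G[6,4]
R7: Y=0.0002370 on G[2,3]
R8: Y=0.02532 on G[2,5]
R9: Y=0.1018 on G[4,1]
R10: Y=0.8929 on G[6,5]
R11: Y=0.01192 on G[5,0]
R12: Y=0.5319 on G[2,0]
R13: Y=0.03704 on G[1,2]
Itest: z[5]−=0.00309, z[3]+=0.00309
solve → V1=-0.003466, V2=0.0005071, V3=2.447, V4=-0.004911, V5=-0.005923, V6=-0.005535

R_eq = 793.7 Ω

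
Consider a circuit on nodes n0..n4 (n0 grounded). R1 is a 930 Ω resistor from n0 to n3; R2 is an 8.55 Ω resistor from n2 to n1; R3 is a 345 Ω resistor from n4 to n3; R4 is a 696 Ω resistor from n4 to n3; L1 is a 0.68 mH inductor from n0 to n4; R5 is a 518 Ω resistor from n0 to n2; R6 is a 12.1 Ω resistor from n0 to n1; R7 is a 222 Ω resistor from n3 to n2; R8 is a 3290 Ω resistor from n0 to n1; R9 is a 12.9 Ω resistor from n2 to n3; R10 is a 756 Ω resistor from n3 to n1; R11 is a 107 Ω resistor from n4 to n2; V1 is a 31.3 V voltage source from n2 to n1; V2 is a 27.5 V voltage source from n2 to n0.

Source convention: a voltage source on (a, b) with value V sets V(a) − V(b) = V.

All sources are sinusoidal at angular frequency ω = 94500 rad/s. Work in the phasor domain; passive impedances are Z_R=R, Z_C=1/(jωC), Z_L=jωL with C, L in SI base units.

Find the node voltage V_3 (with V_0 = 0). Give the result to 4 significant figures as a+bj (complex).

Element admittances at ω=94500 rad/s:
  Y(R1) = 0.001075+0.000j S between n0,n3
  Y(R2) = 0.1170+0.000j S between n2,n1
  Y(R3) = 0.002899+0.000j S between n4,n3
  Y(R4) = 0.001437+0.000j S between n4,n3
  Y(L1) = 0.000-0.01556j S between n0,n4
  Y(R5) = 0.001931+0.000j S between n0,n2
  Y(R6) = 0.08264+0.000j S between n0,n1
  Y(R7) = 0.004505+0.000j S between n3,n2
  Y(R8) = 0.0003040+0.000j S between n0,n1
  Y(R9) = 0.07752+0.000j S between n2,n3
  Y(R10) = 0.001323+0.000j S between n3,n1
  Y(R11) = 0.009346+0.000j S between n4,n2
  V1: constraint V(n2)−V(n1) = 31.3
  V2: constraint V(n2)−V(n0) = 27.5
Assemble and solve the 6×6 MNA system:
  V(n1)=-3.800+0.000j  V(n2)=27.50+0.000j  V(n3)=25.93+0.6585j  V(n4)=11.67+13.48j
  i(V1)=-4.015-0.0008710j  i(V2)=0.02446+0.1809j

25.93+0.6585j V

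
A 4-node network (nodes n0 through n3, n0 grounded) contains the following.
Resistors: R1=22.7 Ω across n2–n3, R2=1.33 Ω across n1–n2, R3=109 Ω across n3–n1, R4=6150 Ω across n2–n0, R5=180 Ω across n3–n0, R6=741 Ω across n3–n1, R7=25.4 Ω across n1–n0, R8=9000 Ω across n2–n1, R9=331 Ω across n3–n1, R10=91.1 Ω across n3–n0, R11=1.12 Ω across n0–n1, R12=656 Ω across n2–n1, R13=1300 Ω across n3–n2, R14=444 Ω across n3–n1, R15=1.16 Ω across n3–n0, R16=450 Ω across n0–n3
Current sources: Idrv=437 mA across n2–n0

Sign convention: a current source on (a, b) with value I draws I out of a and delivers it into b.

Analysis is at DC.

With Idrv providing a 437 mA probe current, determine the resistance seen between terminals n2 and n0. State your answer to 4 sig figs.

R_eq = 2.165 Ω

MNA unknowns: 3 node voltages V₁..V_3
R1: Y=0.04405 on G[2,3]
R2: Y=0.7519 on G[1,2]
R3: Y=0.009174 on G[3,1]
R4: Y=0.0001626 on G[2,0]
R5: Y=0.005556 on G[3,0]
R6: Y=0.001350 on G[3,1]
R7: Y=0.03937 on G[1,0]
R8: Y=0.0001111 on G[2,1]
R9: Y=0.003021 on G[3,1]
R10: Y=0.01098 on G[3,0]
R11: Y=0.8929 on G[0,1]
R12: Y=0.001524 on G[2,1]
R13: Y=0.0007692 on G[3,2]
R14: Y=0.002252 on G[3,1]
R15: Y=0.8621 on G[3,0]
R16: Y=0.002222 on G[0,3]
Idrv: z[2]−=0.437, z[0]+=0.437
solve → V1=-0.4194, V2=-0.9460, V3=-0.05208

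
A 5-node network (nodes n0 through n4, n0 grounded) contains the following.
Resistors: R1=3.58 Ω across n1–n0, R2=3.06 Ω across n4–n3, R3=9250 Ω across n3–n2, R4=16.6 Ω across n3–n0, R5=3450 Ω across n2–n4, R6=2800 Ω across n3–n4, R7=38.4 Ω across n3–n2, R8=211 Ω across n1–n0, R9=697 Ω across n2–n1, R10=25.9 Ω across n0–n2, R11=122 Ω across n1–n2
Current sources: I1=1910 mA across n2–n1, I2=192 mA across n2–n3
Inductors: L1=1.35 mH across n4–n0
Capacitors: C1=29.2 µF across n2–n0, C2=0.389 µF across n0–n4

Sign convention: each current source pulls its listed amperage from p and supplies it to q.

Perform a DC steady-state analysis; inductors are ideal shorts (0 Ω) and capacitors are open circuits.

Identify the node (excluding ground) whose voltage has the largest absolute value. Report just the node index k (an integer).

2

Element admittances at DC:
  Y(R1) = 0.2793 S between n1,n0
  I1: injects 1.91 A into n1 (from n2)
  Y(R2) = 0.3268 S between n4,n3
  Y(R3) = 0.0001081 S between n3,n2
  Y(R4) = 0.06024 S between n3,n0
  Y(R5) = 0.0002899 S between n2,n4
  L1: short n4↔n0 (DC inductor)
  Y(C1) = 0.000 S between n2,n0
  Y(R6) = 0.0003571 S between n3,n4
  Y(R7) = 0.02604 S between n3,n2
  Y(R8) = 0.004739 S between n1,n0
  Y(C2) = 0.000 S between n0,n4
  Y(R9) = 0.001435 S between n2,n1
  Y(R10) = 0.03861 S between n0,n2
  Y(R11) = 0.008197 S between n1,n2
  I2: injects 0.192 A into n3 (from n2)
Assemble and solve the 5×5 MNA system:
  V(n1)=5.589  V(n2)=-27.88  V(n3)=-1.299  V(n4)=0.000
  i(L1)=-0.4330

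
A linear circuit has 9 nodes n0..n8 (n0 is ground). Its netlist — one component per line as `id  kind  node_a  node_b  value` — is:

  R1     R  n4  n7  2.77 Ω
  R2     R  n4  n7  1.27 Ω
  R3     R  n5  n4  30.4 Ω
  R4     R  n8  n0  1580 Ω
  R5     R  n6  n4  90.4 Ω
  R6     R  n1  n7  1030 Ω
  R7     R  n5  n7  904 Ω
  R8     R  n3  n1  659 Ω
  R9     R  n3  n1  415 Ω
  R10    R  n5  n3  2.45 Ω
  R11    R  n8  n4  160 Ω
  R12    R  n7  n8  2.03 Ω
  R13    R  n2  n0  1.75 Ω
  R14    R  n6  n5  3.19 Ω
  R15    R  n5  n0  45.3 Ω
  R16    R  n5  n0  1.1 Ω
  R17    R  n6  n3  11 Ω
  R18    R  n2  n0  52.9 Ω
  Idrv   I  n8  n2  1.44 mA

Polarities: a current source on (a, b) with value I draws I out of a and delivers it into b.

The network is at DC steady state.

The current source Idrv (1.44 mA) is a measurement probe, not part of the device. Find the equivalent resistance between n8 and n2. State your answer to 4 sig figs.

R_eq = 27.10 Ω

MNA unknowns: 8 node voltages V₁..V_8
R1: Y=0.3610 on G[4,7]
R2: Y=0.7874 on G[4,7]
R3: Y=0.03289 on G[5,4]
R4: Y=0.0006329 on G[8,0]
R5: Y=0.01106 on G[6,4]
R6: Y=0.0009709 on G[1,7]
R7: Y=0.001106 on G[5,7]
R8: Y=0.001517 on G[3,1]
R9: Y=0.002410 on G[3,1]
R10: Y=0.4082 on G[5,3]
R11: Y=0.006250 on G[8,4]
R12: Y=0.4926 on G[7,8]
R13: Y=0.5714 on G[2,0]
R14: Y=0.3135 on G[6,5]
R15: Y=0.02208 on G[5,0]
R16: Y=0.9091 on G[5,0]
R17: Y=0.09091 on G[6,3]
R18: Y=0.01890 on G[2,0]
Idrv: z[8]−=0.00144, z[2]+=0.00144
solve → V1=-0.008078, V2=0.002439, V3=-0.001731, V4=-0.03260, V5=-0.001522, V6=-0.002395, V7=-0.03376, V8=-0.03658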